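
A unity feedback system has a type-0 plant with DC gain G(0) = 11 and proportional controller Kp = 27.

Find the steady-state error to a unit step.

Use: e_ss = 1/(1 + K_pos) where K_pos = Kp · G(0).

K_pos = Kp · G(0) = 27 × 11 = 297. e_ss = 1/(1 + 297) = 0.0034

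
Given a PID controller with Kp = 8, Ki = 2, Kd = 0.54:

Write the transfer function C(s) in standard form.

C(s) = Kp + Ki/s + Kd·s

Substituting values: C(s) = 8 + 2/s + 0.54s = (0.54s² + 8s + 2)/s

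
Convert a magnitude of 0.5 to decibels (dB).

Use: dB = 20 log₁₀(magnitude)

dB = 20 log₁₀(0.5) = -6.0 dB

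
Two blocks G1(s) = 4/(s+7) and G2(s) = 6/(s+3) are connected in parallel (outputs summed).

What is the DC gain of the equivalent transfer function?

Parallel: G_eq = G1 + G2. DC gain = G1(0) + G2(0) = 4/7 + 6/3 = 0.5714 + 2 = 2.5714.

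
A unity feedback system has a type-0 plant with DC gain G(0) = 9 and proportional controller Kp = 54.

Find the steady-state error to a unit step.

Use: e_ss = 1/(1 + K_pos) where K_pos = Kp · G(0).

K_pos = Kp · G(0) = 54 × 9 = 486. e_ss = 1/(1 + 486) = 0.0021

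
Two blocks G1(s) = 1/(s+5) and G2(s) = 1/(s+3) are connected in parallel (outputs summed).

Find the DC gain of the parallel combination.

Parallel: G_eq = G1 + G2. DC gain = G1(0) + G2(0) = 1/5 + 1/3 = 0.2 + 0.3333 = 0.5333.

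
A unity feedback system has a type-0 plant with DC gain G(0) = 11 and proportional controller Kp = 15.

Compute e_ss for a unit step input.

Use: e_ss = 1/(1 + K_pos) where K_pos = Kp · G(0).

K_pos = Kp · G(0) = 15 × 11 = 165. e_ss = 1/(1 + 165) = 0.0060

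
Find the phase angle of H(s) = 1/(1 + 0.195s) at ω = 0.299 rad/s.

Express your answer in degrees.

Phase = -arctan(ωτ) = -arctan(0.299 × 0.195) = -3.3°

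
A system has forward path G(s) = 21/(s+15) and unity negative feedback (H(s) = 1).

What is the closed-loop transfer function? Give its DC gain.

T(s) = G/(1+GH) = [21/(s+15)] / [1 + 21/(s+15)] = 21/(s+15+21) = 21/(s+36). DC gain = 21/36 = 0.5833.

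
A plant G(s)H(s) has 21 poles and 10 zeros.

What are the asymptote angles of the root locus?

n - m = 21 - 10 = 11. Angles: θk = (2k + 1)·180°/11 = 16.36°, 49.09°, 81.82°, 114.55°, 147.27°, 180°, 212.73°, 245.45°, 278.18°, 310.91°, 343.64°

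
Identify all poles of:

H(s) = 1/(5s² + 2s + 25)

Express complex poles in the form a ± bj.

Discriminant = 2² - 4×5×25 = 4 - 500 = -496 < 0, so the poles are a complex conjugate pair s = (-2 ± j√496)/(2×5). Real part = -2/(2×5) = -2/10 = -0.2; imaginary part = ±√496/(2×5) ≈ 2.2271. Poles: s = -0.2 ± 2.2271j.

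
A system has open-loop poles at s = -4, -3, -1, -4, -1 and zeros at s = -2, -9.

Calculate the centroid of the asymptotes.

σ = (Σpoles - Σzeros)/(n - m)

σ = (Σpoles - Σzeros)/(n - m) = (-13 - (-11))/(5 - 2) = -2/3 = -0.67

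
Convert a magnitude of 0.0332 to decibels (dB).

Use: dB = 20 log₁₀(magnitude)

dB = 20 log₁₀(0.0332) = -29.6 dB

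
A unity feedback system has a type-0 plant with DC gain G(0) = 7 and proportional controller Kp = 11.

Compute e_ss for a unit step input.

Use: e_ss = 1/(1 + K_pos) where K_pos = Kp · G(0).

K_pos = Kp · G(0) = 11 × 7 = 77. e_ss = 1/(1 + 77) = 0.0128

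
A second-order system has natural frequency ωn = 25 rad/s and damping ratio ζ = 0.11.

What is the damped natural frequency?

ωd = ωn√(1 - ζ²) = 25√(1 - 0.11²) = 24.85 rad/s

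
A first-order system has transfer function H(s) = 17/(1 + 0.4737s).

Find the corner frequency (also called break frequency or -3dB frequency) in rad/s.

Corner frequency = 1/τ = 1/0.4737 = 2.111 rad/s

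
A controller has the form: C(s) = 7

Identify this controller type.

This is a Proportional (P) controller.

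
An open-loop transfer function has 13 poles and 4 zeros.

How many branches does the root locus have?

Root locus has n branches where n = number of poles = 13.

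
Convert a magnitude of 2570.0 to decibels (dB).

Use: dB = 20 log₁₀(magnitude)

dB = 20 log₁₀(2570.0) = 68.2 dB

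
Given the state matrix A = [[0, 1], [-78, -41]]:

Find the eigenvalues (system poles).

det(A - λI) = λ² - (-41)λ + 78 = (λ - (-39))(λ - (-2)). Eigenvalues: -39, -2.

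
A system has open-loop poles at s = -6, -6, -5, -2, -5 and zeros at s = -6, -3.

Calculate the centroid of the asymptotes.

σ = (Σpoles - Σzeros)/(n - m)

σ = (Σpoles - Σzeros)/(n - m) = (-24 - (-9))/(5 - 2) = -15/3 = -5.0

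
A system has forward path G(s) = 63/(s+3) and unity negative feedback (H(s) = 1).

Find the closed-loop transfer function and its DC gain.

T(s) = G/(1+GH) = [63/(s+3)] / [1 + 63/(s+3)] = 63/(s+3+63) = 63/(s+66). DC gain = 63/66 = 0.9545.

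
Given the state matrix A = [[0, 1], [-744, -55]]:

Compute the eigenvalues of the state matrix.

det(A - λI) = λ² - (-55)λ + 744 = (λ - (-24))(λ - (-31)). Eigenvalues: -24, -31.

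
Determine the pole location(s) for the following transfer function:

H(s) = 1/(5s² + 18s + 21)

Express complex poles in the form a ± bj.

Discriminant = 18² - 4×5×21 = 324 - 420 = -96 < 0, so the poles are a complex conjugate pair s = (-18 ± j√96)/(2×5). Real part = -18/(2×5) = -18/10 = -1.8; imaginary part = ±√96/(2×5) ≈ 0.9798. Poles: s = -1.8 ± 0.9798j.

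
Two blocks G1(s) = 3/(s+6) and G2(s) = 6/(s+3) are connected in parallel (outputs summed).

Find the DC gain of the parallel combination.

Parallel: G_eq = G1 + G2. DC gain = G1(0) + G2(0) = 3/6 + 6/3 = 0.5 + 2 = 2.5.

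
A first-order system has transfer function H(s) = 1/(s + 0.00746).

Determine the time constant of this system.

For H(s) = 1/(s + 1/τ), the pole is at -1/τ = -0.00746, so τ = 1/0.00746 = 134 s.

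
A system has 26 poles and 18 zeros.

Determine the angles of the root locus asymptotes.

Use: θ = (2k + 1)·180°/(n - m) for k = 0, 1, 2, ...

n - m = 26 - 18 = 8. Angles: θk = (2k + 1)·180°/8 = 22.5°, 67.5°, 112.5°, 157.5°, 202.5°, 247.5°, 292.5°, 337.5°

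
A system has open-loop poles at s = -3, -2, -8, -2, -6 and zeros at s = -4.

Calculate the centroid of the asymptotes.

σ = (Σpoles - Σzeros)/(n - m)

σ = (Σpoles - Σzeros)/(n - m) = (-21 - (-4))/(5 - 1) = -17/4 = -4.25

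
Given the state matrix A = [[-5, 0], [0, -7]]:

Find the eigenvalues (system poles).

For diagonal matrix, eigenvalues are diagonal entries: λ₁ = -5, λ₂ = -7.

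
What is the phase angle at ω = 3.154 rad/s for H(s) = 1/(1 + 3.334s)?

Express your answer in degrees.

Phase = -arctan(ωτ) = -arctan(3.154 × 3.334) = -84.6°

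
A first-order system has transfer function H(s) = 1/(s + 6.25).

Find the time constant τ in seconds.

For H(s) = 1/(s + 1/τ), the pole is at -1/τ = -6.25, so τ = 1/6.25 = 0.16 s.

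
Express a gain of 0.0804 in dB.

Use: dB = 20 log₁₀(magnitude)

dB = 20 log₁₀(0.0804) = -21.9 dB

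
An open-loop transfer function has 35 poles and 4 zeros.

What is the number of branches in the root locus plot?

Root locus has n branches where n = number of poles = 35.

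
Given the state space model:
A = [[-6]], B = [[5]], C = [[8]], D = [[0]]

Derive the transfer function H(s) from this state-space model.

(sI - A)⁻¹ = 1/(s + 6). H(s) = 8 × 5/(s + 6) + 0 = 40/(s + 6).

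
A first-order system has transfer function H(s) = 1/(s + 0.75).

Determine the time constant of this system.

For H(s) = 1/(s + 1/τ), the pole is at -1/τ = -0.75, so τ = 1/0.75 = 1.3333 s.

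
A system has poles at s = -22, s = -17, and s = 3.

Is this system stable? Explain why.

Pole(s) at s = 3 are not in the left half-plane. System is unstable.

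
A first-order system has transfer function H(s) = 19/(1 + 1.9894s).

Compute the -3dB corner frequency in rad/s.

Corner frequency = 1/τ = 1/1.9894 = 0.503 rad/s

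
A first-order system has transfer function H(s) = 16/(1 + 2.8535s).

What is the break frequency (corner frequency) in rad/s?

Corner frequency = 1/τ = 1/2.8535 = 0.35 rad/s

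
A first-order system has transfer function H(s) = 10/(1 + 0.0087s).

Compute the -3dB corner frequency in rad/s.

Corner frequency = 1/τ = 1/0.0087 = 114.943 rad/s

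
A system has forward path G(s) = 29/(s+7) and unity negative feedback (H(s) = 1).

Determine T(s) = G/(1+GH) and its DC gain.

T(s) = G/(1+GH) = [29/(s+7)] / [1 + 29/(s+7)] = 29/(s+7+29) = 29/(s+36). DC gain = 29/36 = 0.8056.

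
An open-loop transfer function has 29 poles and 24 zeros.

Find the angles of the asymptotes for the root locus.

n - m = 29 - 24 = 5. Angles: θk = (2k + 1)·180°/5 = 36°, 108°, 180°, 252°, 324°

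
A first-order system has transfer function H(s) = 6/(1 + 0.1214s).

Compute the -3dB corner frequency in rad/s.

Corner frequency = 1/τ = 1/0.1214 = 8.237 rad/s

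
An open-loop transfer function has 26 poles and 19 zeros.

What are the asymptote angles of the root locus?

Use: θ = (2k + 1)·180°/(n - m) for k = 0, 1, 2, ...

n - m = 26 - 19 = 7. Angles: θk = (2k + 1)·180°/7 = 25.71°, 77.14°, 128.57°, 180°, 231.43°, 282.86°, 334.29°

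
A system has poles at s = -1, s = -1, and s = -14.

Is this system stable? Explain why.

All poles are in the left half-plane. System is stable.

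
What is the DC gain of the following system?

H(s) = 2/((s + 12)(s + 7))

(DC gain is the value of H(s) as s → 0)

DC gain = H(0) = 2/(12 × 7) = 2/84 = 0.0238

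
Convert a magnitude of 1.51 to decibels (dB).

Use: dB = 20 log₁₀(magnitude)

dB = 20 log₁₀(1.51) = 3.6 dB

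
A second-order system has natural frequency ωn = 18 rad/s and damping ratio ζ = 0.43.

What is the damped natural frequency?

ωd = ωn√(1 - ζ²) = 18√(1 - 0.43²) = 16.25 rad/s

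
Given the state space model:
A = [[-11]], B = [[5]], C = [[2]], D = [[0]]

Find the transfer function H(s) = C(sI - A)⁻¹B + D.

(sI - A)⁻¹ = 1/(s + 11). H(s) = 2 × 5/(s + 11) + 0 = 10/(s + 11).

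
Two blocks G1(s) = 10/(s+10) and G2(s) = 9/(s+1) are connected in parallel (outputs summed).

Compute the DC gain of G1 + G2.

Parallel: G_eq = G1 + G2. DC gain = G1(0) + G2(0) = 10/10 + 9/1 = 1 + 9 = 10.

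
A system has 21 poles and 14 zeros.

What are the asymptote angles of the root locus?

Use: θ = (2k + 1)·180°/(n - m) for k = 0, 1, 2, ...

n - m = 21 - 14 = 7. Angles: θk = (2k + 1)·180°/7 = 25.71°, 77.14°, 128.57°, 180°, 231.43°, 282.86°, 334.29°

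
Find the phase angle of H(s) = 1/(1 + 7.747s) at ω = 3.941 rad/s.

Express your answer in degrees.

Phase = -arctan(ωτ) = -arctan(3.941 × 7.747) = -88.1°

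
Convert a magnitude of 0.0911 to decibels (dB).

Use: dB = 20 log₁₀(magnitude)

dB = 20 log₁₀(0.0911) = -20.8 dB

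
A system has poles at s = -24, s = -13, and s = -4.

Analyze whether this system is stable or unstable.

All poles are in the left half-plane. System is stable.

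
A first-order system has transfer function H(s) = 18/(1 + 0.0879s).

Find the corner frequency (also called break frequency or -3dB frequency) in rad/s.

Corner frequency = 1/τ = 1/0.0879 = 11.377 rad/s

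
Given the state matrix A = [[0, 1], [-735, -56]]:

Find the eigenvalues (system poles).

det(A - λI) = λ² - (-56)λ + 735 = (λ - (-21))(λ - (-35)). Eigenvalues: -21, -35.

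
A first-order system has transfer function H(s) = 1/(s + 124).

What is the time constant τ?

For H(s) = 1/(s + 1/τ), the pole is at -1/τ = -124, so τ = 1/124 = 0.0081 s.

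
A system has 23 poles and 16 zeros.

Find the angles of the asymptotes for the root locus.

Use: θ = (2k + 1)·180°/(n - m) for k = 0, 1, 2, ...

n - m = 23 - 16 = 7. Angles: θk = (2k + 1)·180°/7 = 25.71°, 77.14°, 128.57°, 180°, 231.43°, 282.86°, 334.29°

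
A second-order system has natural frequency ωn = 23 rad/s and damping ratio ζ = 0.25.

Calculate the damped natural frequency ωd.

ωd = ωn√(1 - ζ²) = 23√(1 - 0.25²) = 22.27 rad/s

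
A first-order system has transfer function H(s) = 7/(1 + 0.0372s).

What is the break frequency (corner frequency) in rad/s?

Corner frequency = 1/τ = 1/0.0372 = 26.882 rad/s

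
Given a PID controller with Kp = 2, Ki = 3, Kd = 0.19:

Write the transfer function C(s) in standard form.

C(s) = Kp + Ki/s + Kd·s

Substituting values: C(s) = 2 + 3/s + 0.19s = (0.19s² + 2s + 3)/s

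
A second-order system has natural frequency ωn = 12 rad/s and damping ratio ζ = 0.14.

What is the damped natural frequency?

ωd = ωn√(1 - ζ²) = 12√(1 - 0.14²) = 11.88 rad/s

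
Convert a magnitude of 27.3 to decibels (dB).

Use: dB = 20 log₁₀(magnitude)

dB = 20 log₁₀(27.3) = 28.7 dB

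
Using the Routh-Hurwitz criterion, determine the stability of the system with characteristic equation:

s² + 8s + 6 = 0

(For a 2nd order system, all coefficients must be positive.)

Coefficients: 1, 8, 6. All positive, so system is stable.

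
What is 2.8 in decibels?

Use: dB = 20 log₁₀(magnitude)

dB = 20 log₁₀(2.8) = 8.9 dB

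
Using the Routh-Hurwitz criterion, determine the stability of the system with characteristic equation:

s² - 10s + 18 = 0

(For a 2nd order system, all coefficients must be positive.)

Coefficients: 1, -10, 18. b=-10 not positive, so system is unstable.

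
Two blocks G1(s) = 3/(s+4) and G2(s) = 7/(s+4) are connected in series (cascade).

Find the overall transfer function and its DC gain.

Series: multiply transfer functions. G_eq = 3/(s+4) × 7/(s+4) = 21/((s+4)(s+4)). DC gain = 21/(4×4) = 1.3125.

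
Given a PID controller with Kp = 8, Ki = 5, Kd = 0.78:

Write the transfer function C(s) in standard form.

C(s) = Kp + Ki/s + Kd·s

Substituting values: C(s) = 8 + 5/s + 0.78s = (0.78s² + 8s + 5)/s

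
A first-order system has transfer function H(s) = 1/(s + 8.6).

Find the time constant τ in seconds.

For H(s) = 1/(s + 1/τ), the pole is at -1/τ = -8.6, so τ = 1/8.6 = 0.1163 s.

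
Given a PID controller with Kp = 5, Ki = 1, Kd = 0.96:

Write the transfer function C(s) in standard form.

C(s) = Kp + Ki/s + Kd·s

Substituting values: C(s) = 5 + 1/s + 0.96s = (0.96s² + 5s + 1)/s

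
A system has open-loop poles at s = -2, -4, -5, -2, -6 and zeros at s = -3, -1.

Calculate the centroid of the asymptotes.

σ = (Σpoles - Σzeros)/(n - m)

σ = (Σpoles - Σzeros)/(n - m) = (-19 - (-4))/(5 - 2) = -15/3 = -5.0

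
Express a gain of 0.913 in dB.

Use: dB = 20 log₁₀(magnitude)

dB = 20 log₁₀(0.913) = -0.8 dB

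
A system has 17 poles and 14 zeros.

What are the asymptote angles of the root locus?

n - m = 17 - 14 = 3. Angles: θk = (2k + 1)·180°/3 = 60°, 180°, 300°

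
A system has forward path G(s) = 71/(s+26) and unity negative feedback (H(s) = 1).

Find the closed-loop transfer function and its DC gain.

T(s) = G/(1+GH) = [71/(s+26)] / [1 + 71/(s+26)] = 71/(s+26+71) = 71/(s+97). DC gain = 71/97 = 0.7320.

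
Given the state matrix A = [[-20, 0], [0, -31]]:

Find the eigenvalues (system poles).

For diagonal matrix, eigenvalues are diagonal entries: λ₁ = -20, λ₂ = -31.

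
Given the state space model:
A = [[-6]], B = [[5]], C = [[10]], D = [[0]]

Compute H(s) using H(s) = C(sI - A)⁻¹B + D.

(sI - A)⁻¹ = 1/(s + 6). H(s) = 10 × 5/(s + 6) + 0 = 50/(s + 6).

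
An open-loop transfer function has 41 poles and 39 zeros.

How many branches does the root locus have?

Root locus has n branches where n = number of poles = 41.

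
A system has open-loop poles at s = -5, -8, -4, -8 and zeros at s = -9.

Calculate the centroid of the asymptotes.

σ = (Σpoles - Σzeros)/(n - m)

σ = (Σpoles - Σzeros)/(n - m) = (-25 - (-9))/(4 - 1) = -16/3 = -5.33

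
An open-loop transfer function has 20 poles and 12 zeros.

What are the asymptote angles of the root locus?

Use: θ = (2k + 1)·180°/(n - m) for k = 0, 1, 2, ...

n - m = 20 - 12 = 8. Angles: θk = (2k + 1)·180°/8 = 22.5°, 67.5°, 112.5°, 157.5°, 202.5°, 247.5°, 292.5°, 337.5°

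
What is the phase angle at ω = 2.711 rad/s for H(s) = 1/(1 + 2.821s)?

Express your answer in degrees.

Phase = -arctan(ωτ) = -arctan(2.711 × 2.821) = -82.6°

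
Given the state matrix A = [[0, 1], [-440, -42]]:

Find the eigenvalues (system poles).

det(A - λI) = λ² - (-42)λ + 440 = (λ - (-22))(λ - (-20)). Eigenvalues: -22, -20.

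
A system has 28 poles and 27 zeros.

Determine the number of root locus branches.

Root locus has n branches where n = number of poles = 28.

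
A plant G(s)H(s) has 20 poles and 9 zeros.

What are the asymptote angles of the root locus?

n - m = 20 - 9 = 11. Angles: θk = (2k + 1)·180°/11 = 16.36°, 49.09°, 81.82°, 114.55°, 147.27°, 180°, 212.73°, 245.45°, 278.18°, 310.91°, 343.64°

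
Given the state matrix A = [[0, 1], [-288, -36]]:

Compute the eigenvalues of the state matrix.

det(A - λI) = λ² - (-36)λ + 288 = (λ - (-24))(λ - (-12)). Eigenvalues: -24, -12.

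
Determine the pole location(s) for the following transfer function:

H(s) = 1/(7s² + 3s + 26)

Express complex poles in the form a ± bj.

Discriminant = 3² - 4×7×26 = 9 - 728 = -719 < 0, so the poles are a complex conjugate pair s = (-3 ± j√719)/(2×7). Real part = -3/(2×7) = -3/14 ≈ -0.2143; imaginary part = ±√719/(2×7) ≈ 1.9153. Poles: s = -0.2143 ± 1.9153j.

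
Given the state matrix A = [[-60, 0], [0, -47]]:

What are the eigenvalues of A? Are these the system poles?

For diagonal matrix, eigenvalues are diagonal entries: λ₁ = -60, λ₂ = -47. Eigenvalues of A = system poles.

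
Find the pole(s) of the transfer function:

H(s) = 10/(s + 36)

Pole is where denominator = 0: s + 36 = 0, so s = -36.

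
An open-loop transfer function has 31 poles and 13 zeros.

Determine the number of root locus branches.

Root locus has n branches where n = number of poles = 31.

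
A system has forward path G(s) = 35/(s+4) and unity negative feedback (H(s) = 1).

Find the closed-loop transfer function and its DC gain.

T(s) = G/(1+GH) = [35/(s+4)] / [1 + 35/(s+4)] = 35/(s+4+35) = 35/(s+39). DC gain = 35/39 = 0.8974.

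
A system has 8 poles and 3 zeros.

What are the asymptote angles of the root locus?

n - m = 8 - 3 = 5. Angles: θk = (2k + 1)·180°/5 = 36°, 108°, 180°, 252°, 324°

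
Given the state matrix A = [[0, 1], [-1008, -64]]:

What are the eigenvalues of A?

det(A - λI) = λ² - (-64)λ + 1008 = (λ - (-36))(λ - (-28)). Eigenvalues: -36, -28.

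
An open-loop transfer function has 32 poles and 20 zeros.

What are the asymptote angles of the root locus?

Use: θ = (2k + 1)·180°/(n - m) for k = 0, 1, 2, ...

n - m = 32 - 20 = 12. Angles: θk = (2k + 1)·180°/12 = 15°, 45°, 75°, 105°, 135°, 165°, 195°, 225°, 255°, 285°, 315°, 345°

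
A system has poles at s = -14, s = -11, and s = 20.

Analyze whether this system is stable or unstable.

Pole(s) at s = 20 are not in the left half-plane. System is unstable.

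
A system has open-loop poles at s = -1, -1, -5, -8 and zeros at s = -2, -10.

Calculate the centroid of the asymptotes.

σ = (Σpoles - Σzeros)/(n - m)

σ = (Σpoles - Σzeros)/(n - m) = (-15 - (-12))/(4 - 2) = -3/2 = -1.5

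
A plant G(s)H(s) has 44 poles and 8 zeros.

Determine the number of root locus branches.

Root locus has n branches where n = number of poles = 44.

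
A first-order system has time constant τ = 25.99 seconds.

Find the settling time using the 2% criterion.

For first-order system, 2% settling time ≈ 4τ = 4 × 25.99 = 103.96 s.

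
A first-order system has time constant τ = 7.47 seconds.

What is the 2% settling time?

For first-order system, 2% settling time ≈ 4τ = 4 × 7.47 = 29.88 s.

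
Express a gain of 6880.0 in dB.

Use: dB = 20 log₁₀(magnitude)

dB = 20 log₁₀(6880.0) = 76.8 dB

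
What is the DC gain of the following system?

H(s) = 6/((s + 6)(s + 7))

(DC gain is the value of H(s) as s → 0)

DC gain = H(0) = 6/(6 × 7) = 6/42 = 0.1429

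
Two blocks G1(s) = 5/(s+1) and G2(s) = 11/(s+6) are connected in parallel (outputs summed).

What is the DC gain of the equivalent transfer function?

Parallel: G_eq = G1 + G2. DC gain = G1(0) + G2(0) = 5/1 + 11/6 = 5 + 1.8333 = 6.8333.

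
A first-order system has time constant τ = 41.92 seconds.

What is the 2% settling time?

For first-order system, 2% settling time ≈ 4τ = 4 × 41.92 = 167.68 s.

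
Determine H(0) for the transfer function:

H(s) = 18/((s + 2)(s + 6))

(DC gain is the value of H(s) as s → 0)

DC gain = H(0) = 18/(2 × 6) = 18/12 = 1.5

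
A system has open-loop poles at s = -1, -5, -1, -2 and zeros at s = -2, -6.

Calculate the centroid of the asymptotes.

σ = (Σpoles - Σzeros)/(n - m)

σ = (Σpoles - Σzeros)/(n - m) = (-9 - (-8))/(4 - 2) = -1/2 = -0.5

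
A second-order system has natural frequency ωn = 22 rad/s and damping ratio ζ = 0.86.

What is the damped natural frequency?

ωd = ωn√(1 - ζ²) = 22√(1 - 0.86²) = 11.23 rad/s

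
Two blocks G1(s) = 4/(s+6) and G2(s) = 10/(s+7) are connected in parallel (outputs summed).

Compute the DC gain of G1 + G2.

Parallel: G_eq = G1 + G2. DC gain = G1(0) + G2(0) = 4/6 + 10/7 = 0.6667 + 1.4286 = 2.0952.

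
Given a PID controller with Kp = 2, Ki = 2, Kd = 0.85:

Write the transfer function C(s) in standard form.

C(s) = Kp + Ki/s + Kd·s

Substituting values: C(s) = 2 + 2/s + 0.85s = (0.85s² + 2s + 2)/s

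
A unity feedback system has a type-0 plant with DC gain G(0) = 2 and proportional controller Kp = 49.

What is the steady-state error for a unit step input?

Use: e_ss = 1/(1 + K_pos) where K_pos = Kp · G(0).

K_pos = Kp · G(0) = 49 × 2 = 98. e_ss = 1/(1 + 98) = 0.0101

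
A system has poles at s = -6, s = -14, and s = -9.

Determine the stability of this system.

All poles are in the left half-plane. System is stable.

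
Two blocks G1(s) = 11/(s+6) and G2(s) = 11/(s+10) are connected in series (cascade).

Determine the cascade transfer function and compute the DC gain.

Series: multiply transfer functions. G_eq = 11/(s+6) × 11/(s+10) = 121/((s+6)(s+10)). DC gain = 121/(6×10) = 2.0167.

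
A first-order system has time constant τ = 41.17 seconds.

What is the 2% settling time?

For first-order system, 2% settling time ≈ 4τ = 4 × 41.17 = 164.68 s.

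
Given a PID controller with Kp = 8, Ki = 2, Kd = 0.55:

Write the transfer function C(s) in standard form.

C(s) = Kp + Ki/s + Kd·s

Substituting values: C(s) = 8 + 2/s + 0.55s = (0.55s² + 8s + 2)/s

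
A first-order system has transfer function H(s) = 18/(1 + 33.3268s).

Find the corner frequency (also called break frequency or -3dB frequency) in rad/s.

Corner frequency = 1/τ = 1/33.3268 = 0.03 rad/s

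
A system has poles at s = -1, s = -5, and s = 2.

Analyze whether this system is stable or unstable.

Pole(s) at s = 2 are not in the left half-plane. System is unstable.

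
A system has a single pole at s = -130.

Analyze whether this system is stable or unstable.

Pole at s = -130 is in the left half-plane. Stable.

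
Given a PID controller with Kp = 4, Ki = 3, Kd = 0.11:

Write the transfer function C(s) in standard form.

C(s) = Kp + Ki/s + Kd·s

Substituting values: C(s) = 4 + 3/s + 0.11s = (0.11s² + 4s + 3)/s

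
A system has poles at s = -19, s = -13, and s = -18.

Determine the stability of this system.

All poles are in the left half-plane. System is stable.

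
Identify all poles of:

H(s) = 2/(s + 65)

Pole is where denominator = 0: s + 65 = 0, so s = -65.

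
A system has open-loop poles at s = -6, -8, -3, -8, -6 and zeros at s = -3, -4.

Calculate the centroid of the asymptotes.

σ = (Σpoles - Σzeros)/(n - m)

σ = (Σpoles - Σzeros)/(n - m) = (-31 - (-7))/(5 - 2) = -24/3 = -8.0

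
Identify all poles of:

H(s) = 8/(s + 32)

Pole is where denominator = 0: s + 32 = 0, so s = -32.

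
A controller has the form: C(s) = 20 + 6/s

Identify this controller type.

This is a Proportional-Integral (PI) controller.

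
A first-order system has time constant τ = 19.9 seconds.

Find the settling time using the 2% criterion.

For first-order system, 2% settling time ≈ 4τ = 4 × 19.9 = 79.6 s.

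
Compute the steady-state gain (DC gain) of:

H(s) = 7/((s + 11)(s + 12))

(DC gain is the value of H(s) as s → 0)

DC gain = H(0) = 7/(11 × 12) = 7/132 = 0.0530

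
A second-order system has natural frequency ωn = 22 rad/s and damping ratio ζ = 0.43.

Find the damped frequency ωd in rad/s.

ωd = ωn√(1 - ζ²) = 22√(1 - 0.43²) = 19.86 rad/s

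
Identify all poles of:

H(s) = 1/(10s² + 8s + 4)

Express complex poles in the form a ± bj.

Discriminant = 8² - 4×10×4 = 64 - 160 = -96 < 0, so the poles are a complex conjugate pair s = (-8 ± j√96)/(2×10). Real part = -8/(2×10) = -8/20 = -0.4; imaginary part = ±√96/(2×10) ≈ 0.4899. Poles: s = -0.4 ± 0.4899j.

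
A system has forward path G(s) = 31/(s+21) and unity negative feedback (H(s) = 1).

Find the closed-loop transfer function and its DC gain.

T(s) = G/(1+GH) = [31/(s+21)] / [1 + 31/(s+21)] = 31/(s+21+31) = 31/(s+52). DC gain = 31/52 = 0.5962.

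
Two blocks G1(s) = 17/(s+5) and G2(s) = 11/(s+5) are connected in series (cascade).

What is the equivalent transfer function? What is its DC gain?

Series: multiply transfer functions. G_eq = 17/(s+5) × 11/(s+5) = 187/((s+5)(s+5)). DC gain = 187/(5×5) = 7.48.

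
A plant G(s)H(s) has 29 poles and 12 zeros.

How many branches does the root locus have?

Root locus has n branches where n = number of poles = 29.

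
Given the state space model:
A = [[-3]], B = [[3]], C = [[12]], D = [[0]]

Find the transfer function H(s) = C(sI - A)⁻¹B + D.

(sI - A)⁻¹ = 1/(s + 3). H(s) = 12 × 3/(s + 3) + 0 = 36/(s + 3).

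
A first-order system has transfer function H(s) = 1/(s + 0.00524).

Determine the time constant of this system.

For H(s) = 1/(s + 1/τ), the pole is at -1/τ = -0.00524, so τ = 1/0.00524 = 190.8 s.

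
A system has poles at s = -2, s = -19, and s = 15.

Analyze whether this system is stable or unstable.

Pole(s) at s = 15 are not in the left half-plane. System is unstable.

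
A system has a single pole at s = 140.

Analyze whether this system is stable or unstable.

Pole at s = 140 is in the right half-plane. Unstable.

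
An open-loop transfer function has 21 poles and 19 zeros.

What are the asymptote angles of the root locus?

n - m = 21 - 19 = 2. Angles: θk = (2k + 1)·180°/2 = 90°, 270°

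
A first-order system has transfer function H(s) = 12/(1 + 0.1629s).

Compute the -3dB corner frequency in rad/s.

Corner frequency = 1/τ = 1/0.1629 = 6.139 rad/s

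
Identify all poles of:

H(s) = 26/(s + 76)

Pole is where denominator = 0: s + 76 = 0, so s = -76.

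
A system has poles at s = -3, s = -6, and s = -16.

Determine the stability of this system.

All poles are in the left half-plane. System is stable.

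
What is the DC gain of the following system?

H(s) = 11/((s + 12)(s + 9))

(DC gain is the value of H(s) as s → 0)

DC gain = H(0) = 11/(12 × 9) = 11/108 = 0.1019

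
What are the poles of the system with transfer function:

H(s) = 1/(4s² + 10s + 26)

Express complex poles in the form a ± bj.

Discriminant = 10² - 4×4×26 = 100 - 416 = -316 < 0, so the poles are a complex conjugate pair s = (-10 ± j√316)/(2×4). Real part = -10/(2×4) = -10/8 = -1.25; imaginary part = ±√316/(2×4) ≈ 2.2220. Poles: s = -1.25 ± 2.2220j.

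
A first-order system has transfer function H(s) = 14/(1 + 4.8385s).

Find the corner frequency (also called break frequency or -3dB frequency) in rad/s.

Corner frequency = 1/τ = 1/4.8385 = 0.207 rad/s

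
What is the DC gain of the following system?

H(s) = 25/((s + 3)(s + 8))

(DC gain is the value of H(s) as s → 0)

DC gain = H(0) = 25/(3 × 8) = 25/24 = 1.0417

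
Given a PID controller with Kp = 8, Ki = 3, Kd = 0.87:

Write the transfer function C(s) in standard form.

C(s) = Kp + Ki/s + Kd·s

Substituting values: C(s) = 8 + 3/s + 0.87s = (0.87s² + 8s + 3)/s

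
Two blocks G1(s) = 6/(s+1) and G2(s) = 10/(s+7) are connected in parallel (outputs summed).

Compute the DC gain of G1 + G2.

Parallel: G_eq = G1 + G2. DC gain = G1(0) + G2(0) = 6/1 + 10/7 = 6 + 1.4286 = 7.4286.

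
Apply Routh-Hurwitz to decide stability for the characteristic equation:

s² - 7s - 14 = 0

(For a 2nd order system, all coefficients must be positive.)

Coefficients: 1, -7, -14. b=-7, c=-14 not positive, so system is unstable.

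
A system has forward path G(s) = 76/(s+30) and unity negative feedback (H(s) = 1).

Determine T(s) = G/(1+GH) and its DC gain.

T(s) = G/(1+GH) = [76/(s+30)] / [1 + 76/(s+30)] = 76/(s+30+76) = 76/(s+106). DC gain = 76/106 = 0.7170.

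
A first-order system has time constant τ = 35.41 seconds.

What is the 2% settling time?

For first-order system, 2% settling time ≈ 4τ = 4 × 35.41 = 141.64 s.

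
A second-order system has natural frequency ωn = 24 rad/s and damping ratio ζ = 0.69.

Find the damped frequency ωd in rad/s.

ωd = ωn√(1 - ζ²) = 24√(1 - 0.69²) = 17.37 rad/s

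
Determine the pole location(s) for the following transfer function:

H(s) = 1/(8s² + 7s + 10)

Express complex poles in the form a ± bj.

Discriminant = 7² - 4×8×10 = 49 - 320 = -271 < 0, so the poles are a complex conjugate pair s = (-7 ± j√271)/(2×8). Real part = -7/(2×8) = -7/16 = -0.4375; imaginary part = ±√271/(2×8) ≈ 1.0289. Poles: s = -0.4375 ± 1.0289j.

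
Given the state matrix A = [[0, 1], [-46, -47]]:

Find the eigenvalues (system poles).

det(A - λI) = λ² - (-47)λ + 46 = (λ - (-1))(λ - (-46)). Eigenvalues: -1, -46.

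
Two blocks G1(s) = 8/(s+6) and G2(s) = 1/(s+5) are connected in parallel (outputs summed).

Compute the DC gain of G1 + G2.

Parallel: G_eq = G1 + G2. DC gain = G1(0) + G2(0) = 8/6 + 1/5 = 1.3333 + 0.2 = 1.5333.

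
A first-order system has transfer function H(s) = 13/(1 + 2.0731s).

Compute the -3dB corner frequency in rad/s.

Corner frequency = 1/τ = 1/2.0731 = 0.482 rad/s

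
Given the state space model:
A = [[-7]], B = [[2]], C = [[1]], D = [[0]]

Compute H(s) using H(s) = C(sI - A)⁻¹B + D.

(sI - A)⁻¹ = 1/(s + 7). H(s) = 1 × 2/(s + 7) + 0 = 2/(s + 7).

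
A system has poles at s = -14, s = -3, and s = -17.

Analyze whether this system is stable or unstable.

All poles are in the left half-plane. System is stable.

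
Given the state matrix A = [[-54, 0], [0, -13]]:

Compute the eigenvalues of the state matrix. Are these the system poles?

For diagonal matrix, eigenvalues are diagonal entries: λ₁ = -54, λ₂ = -13. Eigenvalues of A = system poles.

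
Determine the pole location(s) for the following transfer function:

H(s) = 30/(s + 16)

Pole is where denominator = 0: s + 16 = 0, so s = -16.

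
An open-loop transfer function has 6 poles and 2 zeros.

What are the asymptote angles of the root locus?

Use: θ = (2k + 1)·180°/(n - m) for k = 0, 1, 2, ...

n - m = 6 - 2 = 4. Angles: θk = (2k + 1)·180°/4 = 45°, 135°, 225°, 315°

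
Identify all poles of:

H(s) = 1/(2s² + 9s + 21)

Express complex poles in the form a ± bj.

Discriminant = 9² - 4×2×21 = 81 - 168 = -87 < 0, so the poles are a complex conjugate pair s = (-9 ± j√87)/(2×2). Real part = -9/(2×2) = -9/4 = -2.25; imaginary part = ±√87/(2×2) ≈ 2.3318. Poles: s = -2.25 ± 2.3318j.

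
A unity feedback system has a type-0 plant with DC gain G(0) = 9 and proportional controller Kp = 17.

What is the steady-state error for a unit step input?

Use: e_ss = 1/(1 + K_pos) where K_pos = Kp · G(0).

K_pos = Kp · G(0) = 17 × 9 = 153. e_ss = 1/(1 + 153) = 0.0065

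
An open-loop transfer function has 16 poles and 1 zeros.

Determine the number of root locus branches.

Root locus has n branches where n = number of poles = 16.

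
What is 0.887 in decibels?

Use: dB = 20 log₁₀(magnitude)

dB = 20 log₁₀(0.887) = -1.0 dB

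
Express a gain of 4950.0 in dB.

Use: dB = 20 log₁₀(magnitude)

dB = 20 log₁₀(4950.0) = 73.9 dB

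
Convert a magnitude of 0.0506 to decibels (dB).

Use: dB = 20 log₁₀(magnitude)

dB = 20 log₁₀(0.0506) = -25.9 dB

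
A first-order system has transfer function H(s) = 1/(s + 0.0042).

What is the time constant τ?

For H(s) = 1/(s + 1/τ), the pole is at -1/τ = -0.0042, so τ = 1/0.0042 = 238.1 s.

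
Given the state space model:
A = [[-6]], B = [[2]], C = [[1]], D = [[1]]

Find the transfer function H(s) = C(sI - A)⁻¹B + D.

(sI - A)⁻¹ = 1/(s + 6). H(s) = 1×2/(s + 6) + 1 = (s + 8)/(s + 6).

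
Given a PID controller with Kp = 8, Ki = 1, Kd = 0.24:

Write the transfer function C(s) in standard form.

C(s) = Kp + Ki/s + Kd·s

Substituting values: C(s) = 8 + 1/s + 0.24s = (0.24s² + 8s + 1)/s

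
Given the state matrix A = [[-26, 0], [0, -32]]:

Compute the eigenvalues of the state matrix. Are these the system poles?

For diagonal matrix, eigenvalues are diagonal entries: λ₁ = -26, λ₂ = -32. Eigenvalues of A = system poles.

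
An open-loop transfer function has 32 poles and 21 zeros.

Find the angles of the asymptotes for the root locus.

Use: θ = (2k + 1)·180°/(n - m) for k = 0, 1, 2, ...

n - m = 32 - 21 = 11. Angles: θk = (2k + 1)·180°/11 = 16.36°, 49.09°, 81.82°, 114.55°, 147.27°, 180°, 212.73°, 245.45°, 278.18°, 310.91°, 343.64°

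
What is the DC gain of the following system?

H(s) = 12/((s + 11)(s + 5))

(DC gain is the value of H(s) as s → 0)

DC gain = H(0) = 12/(11 × 5) = 12/55 = 0.2182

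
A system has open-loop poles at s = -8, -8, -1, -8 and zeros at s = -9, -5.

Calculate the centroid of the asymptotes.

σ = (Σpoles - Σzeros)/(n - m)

σ = (Σpoles - Σzeros)/(n - m) = (-25 - (-14))/(4 - 2) = -11/2 = -5.5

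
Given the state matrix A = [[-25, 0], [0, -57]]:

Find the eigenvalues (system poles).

For diagonal matrix, eigenvalues are diagonal entries: λ₁ = -25, λ₂ = -57.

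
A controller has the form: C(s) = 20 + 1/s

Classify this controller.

This is a Proportional-Integral (PI) controller.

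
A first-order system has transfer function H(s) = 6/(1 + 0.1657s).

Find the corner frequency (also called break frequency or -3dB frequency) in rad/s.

Corner frequency = 1/τ = 1/0.1657 = 6.035 rad/s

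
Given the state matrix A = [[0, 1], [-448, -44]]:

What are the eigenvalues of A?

det(A - λI) = λ² - (-44)λ + 448 = (λ - (-28))(λ - (-16)). Eigenvalues: -28, -16.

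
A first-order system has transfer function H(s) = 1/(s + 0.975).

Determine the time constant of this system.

For H(s) = 1/(s + 1/τ), the pole is at -1/τ = -0.975, so τ = 1/0.975 = 1.0256 s.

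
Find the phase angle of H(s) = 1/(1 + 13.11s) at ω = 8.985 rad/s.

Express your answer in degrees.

Phase = -arctan(ωτ) = -arctan(8.985 × 13.11) = -89.5°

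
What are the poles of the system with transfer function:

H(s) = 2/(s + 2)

Pole is where denominator = 0: s + 2 = 0, so s = -2.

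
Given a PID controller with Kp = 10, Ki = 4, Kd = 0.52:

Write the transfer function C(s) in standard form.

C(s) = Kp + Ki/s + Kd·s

Substituting values: C(s) = 10 + 4/s + 0.52s = (0.52s² + 10s + 4)/s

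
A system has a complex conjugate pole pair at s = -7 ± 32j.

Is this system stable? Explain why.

Real part of poles is -7 (< 0, left half-plane). Stable.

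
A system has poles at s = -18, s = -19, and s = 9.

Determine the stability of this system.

Pole(s) at s = 9 are not in the left half-plane. System is unstable.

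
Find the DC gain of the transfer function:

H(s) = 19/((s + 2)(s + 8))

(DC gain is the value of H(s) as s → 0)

DC gain = H(0) = 19/(2 × 8) = 19/16 = 1.1875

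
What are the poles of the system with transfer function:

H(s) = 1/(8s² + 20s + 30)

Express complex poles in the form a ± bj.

Discriminant = 20² - 4×8×30 = 400 - 960 = -560 < 0, so the poles are a complex conjugate pair s = (-20 ± j√560)/(2×8). Real part = -20/(2×8) = -20/16 = -1.25; imaginary part = ±√560/(2×8) ≈ 1.4790. Poles: s = -1.25 ± 1.4790j.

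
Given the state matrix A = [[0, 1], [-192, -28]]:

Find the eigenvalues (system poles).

det(A - λI) = λ² - (-28)λ + 192 = (λ - (-12))(λ - (-16)). Eigenvalues: -12, -16.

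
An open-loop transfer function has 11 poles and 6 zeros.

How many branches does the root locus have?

Root locus has n branches where n = number of poles = 11.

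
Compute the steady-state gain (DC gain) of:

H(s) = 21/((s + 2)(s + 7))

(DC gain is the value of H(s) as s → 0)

DC gain = H(0) = 21/(2 × 7) = 21/14 = 1.5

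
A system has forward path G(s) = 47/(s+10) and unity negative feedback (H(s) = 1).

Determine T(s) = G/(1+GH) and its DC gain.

T(s) = G/(1+GH) = [47/(s+10)] / [1 + 47/(s+10)] = 47/(s+10+47) = 47/(s+57). DC gain = 47/57 = 0.8246.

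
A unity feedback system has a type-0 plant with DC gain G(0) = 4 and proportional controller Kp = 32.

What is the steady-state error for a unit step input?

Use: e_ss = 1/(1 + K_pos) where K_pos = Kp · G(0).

K_pos = Kp · G(0) = 32 × 4 = 128. e_ss = 1/(1 + 128) = 0.0078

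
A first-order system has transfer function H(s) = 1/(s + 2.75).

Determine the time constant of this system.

For H(s) = 1/(s + 1/τ), the pole is at -1/τ = -2.75, so τ = 1/2.75 = 0.3636 s.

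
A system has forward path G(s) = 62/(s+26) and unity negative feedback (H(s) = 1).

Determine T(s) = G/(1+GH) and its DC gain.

T(s) = G/(1+GH) = [62/(s+26)] / [1 + 62/(s+26)] = 62/(s+26+62) = 62/(s+88). DC gain = 62/88 = 0.7045.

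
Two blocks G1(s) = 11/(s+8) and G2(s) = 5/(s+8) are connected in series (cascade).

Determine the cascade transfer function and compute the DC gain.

Series: multiply transfer functions. G_eq = 11/(s+8) × 5/(s+8) = 55/((s+8)(s+8)). DC gain = 55/(8×8) = 0.859375.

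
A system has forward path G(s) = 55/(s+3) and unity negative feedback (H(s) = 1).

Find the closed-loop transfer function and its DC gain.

T(s) = G/(1+GH) = [55/(s+3)] / [1 + 55/(s+3)] = 55/(s+3+55) = 55/(s+58). DC gain = 55/58 = 0.9483.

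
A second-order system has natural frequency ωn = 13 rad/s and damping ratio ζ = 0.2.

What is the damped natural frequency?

ωd = ωn√(1 - ζ²) = 13√(1 - 0.2²) = 12.74 rad/s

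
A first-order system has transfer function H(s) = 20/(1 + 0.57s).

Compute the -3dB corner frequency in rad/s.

Corner frequency = 1/τ = 1/0.57 = 1.754 rad/s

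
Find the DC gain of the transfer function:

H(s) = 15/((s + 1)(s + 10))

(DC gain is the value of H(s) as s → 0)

DC gain = H(0) = 15/(1 × 10) = 15/10 = 1.5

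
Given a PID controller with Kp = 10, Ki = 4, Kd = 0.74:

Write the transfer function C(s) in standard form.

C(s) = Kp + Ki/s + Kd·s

Substituting values: C(s) = 10 + 4/s + 0.74s = (0.74s² + 10s + 4)/s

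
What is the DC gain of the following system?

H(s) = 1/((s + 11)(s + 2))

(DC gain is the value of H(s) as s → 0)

DC gain = H(0) = 1/(11 × 2) = 1/22 = 0.0455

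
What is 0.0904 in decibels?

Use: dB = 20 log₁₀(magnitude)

dB = 20 log₁₀(0.0904) = -20.9 dB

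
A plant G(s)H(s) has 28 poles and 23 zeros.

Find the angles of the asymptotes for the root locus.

n - m = 28 - 23 = 5. Angles: θk = (2k + 1)·180°/5 = 36°, 108°, 180°, 252°, 324°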